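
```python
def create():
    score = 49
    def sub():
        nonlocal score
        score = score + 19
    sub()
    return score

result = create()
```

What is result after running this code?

Step 1: create() sets score = 49.
Step 2: sub() uses nonlocal to modify score in create's scope: score = 49 + 19 = 68.
Step 3: create() returns the modified score = 68

The answer is 68.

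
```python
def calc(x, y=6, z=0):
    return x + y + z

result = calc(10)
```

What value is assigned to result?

Step 1: calc(10) uses defaults y = 6, z = 0.
Step 2: Returns 10 + 6 + 0 = 16.
Step 3: result = 16

The answer is 16.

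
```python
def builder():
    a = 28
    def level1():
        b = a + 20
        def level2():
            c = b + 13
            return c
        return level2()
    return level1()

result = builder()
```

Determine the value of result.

Step 1: a = 28. b = a + 20 = 48.
Step 2: c = b + 13 = 48 + 13 = 61.
Step 3: result = 61

The answer is 61.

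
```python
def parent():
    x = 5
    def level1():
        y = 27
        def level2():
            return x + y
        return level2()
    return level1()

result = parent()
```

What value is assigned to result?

Step 1: x = 5 in parent. y = 27 in level1.
Step 2: level2() reads x = 5 and y = 27 from enclosing scopes.
Step 3: result = 5 + 27 = 32

The answer is 32.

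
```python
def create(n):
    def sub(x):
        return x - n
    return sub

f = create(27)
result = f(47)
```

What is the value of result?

Step 1: create(27) creates a closure capturing n = 27.
Step 2: f(47) computes 47 - 27 = 20.
Step 3: result = 20

The answer is 20.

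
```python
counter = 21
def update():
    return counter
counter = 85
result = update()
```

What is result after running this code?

Step 1: counter is first set to 21, then reassigned to 85.
Step 2: update() is called after the reassignment, so it looks up the current global counter = 85.
Step 3: result = 85

The answer is 85.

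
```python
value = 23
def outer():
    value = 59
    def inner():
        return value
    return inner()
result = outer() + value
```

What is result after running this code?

Step 1: Global value = 23. outer() shadows with value = 59.
Step 2: inner() returns enclosing value = 59. outer() = 59.
Step 3: result = 59 + global value (23) = 82

The answer is 82.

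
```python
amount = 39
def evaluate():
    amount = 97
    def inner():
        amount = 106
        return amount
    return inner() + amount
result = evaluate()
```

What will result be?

Step 1: evaluate() has local amount = 97. inner() has local amount = 106.
Step 2: inner() returns its local amount = 106.
Step 3: evaluate() returns 106 + its own amount (97) = 203

The answer is 203.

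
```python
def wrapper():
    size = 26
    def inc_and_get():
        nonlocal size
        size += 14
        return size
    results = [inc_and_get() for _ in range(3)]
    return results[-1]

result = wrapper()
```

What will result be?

Step 1: size = 26.
Step 2: Three calls to inc_and_get(), each adding 14.
Step 3: Last value = 26 + 14 * 3 = 68

The answer is 68.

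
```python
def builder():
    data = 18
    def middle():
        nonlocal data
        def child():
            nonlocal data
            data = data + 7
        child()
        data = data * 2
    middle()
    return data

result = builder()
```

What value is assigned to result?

Step 1: data = 18.
Step 2: child() adds 7: data = 18 + 7 = 25.
Step 3: middle() doubles: data = 25 * 2 = 50.
Step 4: result = 50

The answer is 50.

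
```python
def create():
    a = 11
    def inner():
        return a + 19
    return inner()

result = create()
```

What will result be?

Step 1: create() defines a = 11.
Step 2: inner() reads a = 11 from enclosing scope, returns 11 + 19 = 30.
Step 3: result = 30

The answer is 30.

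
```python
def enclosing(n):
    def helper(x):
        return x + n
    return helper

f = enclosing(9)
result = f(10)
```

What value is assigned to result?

Step 1: enclosing(9) creates a closure that captures n = 9.
Step 2: f(10) calls the closure with x = 10, returning 10 + 9 = 19.
Step 3: result = 19

The answer is 19.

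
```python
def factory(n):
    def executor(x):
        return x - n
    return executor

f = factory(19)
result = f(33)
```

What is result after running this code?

Step 1: factory(19) creates a closure capturing n = 19.
Step 2: f(33) computes 33 - 19 = 14.
Step 3: result = 14

The answer is 14.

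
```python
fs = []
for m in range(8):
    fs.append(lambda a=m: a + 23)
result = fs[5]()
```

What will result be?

Step 1: Default argument a=m captures m's value at definition time.
Step 2: fs[5] was defined when m = 5, so a defaults to 5.
Step 3: result = 5 + 23 = 28 (default arg fixes the late binding issue)

The answer is 28.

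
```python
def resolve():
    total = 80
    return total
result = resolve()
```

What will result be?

Step 1: resolve() defines total = 80 in its local scope.
Step 2: return total finds the local variable total = 80.
Step 3: result = 80

The answer is 80.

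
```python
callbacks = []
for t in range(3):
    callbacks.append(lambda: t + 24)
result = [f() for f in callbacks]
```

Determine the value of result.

Step 1: All lambdas capture t by reference. After the loop, t = 2.
Step 2: Each call returns 2 + 24 = 26.
Step 3: result = [26, 26, 26]

The answer is [26, 26, 26].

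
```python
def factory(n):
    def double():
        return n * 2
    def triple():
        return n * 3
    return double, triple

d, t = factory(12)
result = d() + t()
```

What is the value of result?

Step 1: Both closures capture the same n = 12.
Step 2: d() = 12 * 2 = 24, t() = 12 * 3 = 36.
Step 3: result = 24 + 36 = 60

The answer is 60.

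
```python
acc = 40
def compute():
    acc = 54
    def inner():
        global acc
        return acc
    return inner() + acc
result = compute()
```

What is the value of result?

Step 1: Global acc = 40. compute() shadows with local acc = 54.
Step 2: inner() uses global keyword, so inner() returns global acc = 40.
Step 3: compute() returns 40 + 54 = 94

The answer is 94.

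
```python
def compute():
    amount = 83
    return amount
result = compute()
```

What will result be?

Step 1: compute() defines amount = 83 in its local scope.
Step 2: return amount finds the local variable amount = 83.
Step 3: result = 83

The answer is 83.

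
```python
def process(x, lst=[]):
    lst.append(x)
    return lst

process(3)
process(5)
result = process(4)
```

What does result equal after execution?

Step 1: Mutable default argument gotcha! The list [] is created once.
Step 2: Each call appends to the SAME list: [3], [3, 5], [3, 5, 4].
Step 3: result = [3, 5, 4]

The answer is [3, 5, 4].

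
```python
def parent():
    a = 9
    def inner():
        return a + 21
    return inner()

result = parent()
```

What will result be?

Step 1: parent() defines a = 9.
Step 2: inner() reads a = 9 from enclosing scope, returns 9 + 21 = 30.
Step 3: result = 30

The answer is 30.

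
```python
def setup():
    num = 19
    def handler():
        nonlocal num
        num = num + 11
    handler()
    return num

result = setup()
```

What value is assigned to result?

Step 1: setup() sets num = 19.
Step 2: handler() uses nonlocal to modify num in setup's scope: num = 19 + 11 = 30.
Step 3: setup() returns the modified num = 30

The answer is 30.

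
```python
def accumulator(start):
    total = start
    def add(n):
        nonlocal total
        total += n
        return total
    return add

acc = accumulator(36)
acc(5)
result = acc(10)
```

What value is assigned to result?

Step 1: accumulator(36) creates closure with total = 36.
Step 2: First acc(5): total = 36 + 5 = 41.
Step 3: Second acc(10): total = 41 + 10 = 51. result = 51

The answer is 51.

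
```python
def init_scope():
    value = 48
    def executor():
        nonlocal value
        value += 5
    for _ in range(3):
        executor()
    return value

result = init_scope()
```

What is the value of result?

Step 1: value = 48.
Step 2: executor() is called 3 times in a loop, each adding 5 via nonlocal.
Step 3: value = 48 + 5 * 3 = 63

The answer is 63.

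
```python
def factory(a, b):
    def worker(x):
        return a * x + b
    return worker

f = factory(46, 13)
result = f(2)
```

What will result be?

Step 1: factory(46, 13) captures a = 46, b = 13.
Step 2: f(2) computes 46 * 2 + 13 = 105.
Step 3: result = 105

The answer is 105.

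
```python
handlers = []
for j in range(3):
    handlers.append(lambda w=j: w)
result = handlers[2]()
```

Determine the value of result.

Step 1: Default argument w=j captures j's value at each iteration.
Step 2: handlers[2] captured w = 2 when j was 2.
Step 3: result = 2

The answer is 2.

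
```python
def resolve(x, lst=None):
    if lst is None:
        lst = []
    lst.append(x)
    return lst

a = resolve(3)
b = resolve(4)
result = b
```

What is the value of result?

Step 1: None default with guard creates a NEW list each call.
Step 2: a = [3] (fresh list). b = [4] (another fresh list).
Step 3: result = [4] (this is the fix for mutable default)

The answer is [4].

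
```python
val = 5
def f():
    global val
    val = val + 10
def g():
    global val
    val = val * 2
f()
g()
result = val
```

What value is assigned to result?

Step 1: val = 5.
Step 2: f() adds 10: val = 5 + 10 = 15.
Step 3: g() doubles: val = 15 * 2 = 30.
Step 4: result = 30

The answer is 30.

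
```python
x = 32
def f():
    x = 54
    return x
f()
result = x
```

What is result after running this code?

Step 1: Global x = 32.
Step 2: f() creates local x = 54 (shadow, not modification).
Step 3: After f() returns, global x is unchanged. result = 32

The answer is 32.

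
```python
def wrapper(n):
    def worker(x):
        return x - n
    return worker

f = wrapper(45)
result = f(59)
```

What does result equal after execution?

Step 1: wrapper(45) creates a closure capturing n = 45.
Step 2: f(59) computes 59 - 45 = 14.
Step 3: result = 14

The answer is 14.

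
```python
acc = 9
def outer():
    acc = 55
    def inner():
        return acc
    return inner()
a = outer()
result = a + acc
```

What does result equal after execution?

Step 1: outer() has local acc = 55. inner() reads from enclosing.
Step 2: outer() returns 55. Global acc = 9 unchanged.
Step 3: result = 55 + 9 = 64

The answer is 64.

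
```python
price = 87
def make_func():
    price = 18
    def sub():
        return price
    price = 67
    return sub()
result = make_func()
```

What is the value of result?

Step 1: make_func() sets price = 18, then later price = 67.
Step 2: sub() is called after price is reassigned to 67. Closures capture variables by reference, not by value.
Step 3: result = 67

The answer is 67.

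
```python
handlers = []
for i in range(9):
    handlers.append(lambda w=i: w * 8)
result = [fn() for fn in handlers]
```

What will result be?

Step 1: Default arg w=i captures i at each iteration.
Step 2: handlers[k] has w defaulting to k, returns k * 8.
Step 3: result = [0, 8, 16, 24, 32, 40, 48, 56, 64]

The answer is [0, 8, 16, 24, 32, 40, 48, 56, 64].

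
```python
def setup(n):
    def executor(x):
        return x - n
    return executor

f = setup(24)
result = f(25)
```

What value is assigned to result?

Step 1: setup(24) creates a closure capturing n = 24.
Step 2: f(25) computes 25 - 24 = 1.
Step 3: result = 1

The answer is 1.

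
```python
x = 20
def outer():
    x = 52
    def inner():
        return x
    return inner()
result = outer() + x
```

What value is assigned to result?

Step 1: Global x = 20. outer() shadows with x = 52.
Step 2: inner() returns enclosing x = 52. outer() = 52.
Step 3: result = 52 + global x (20) = 72

The answer is 72.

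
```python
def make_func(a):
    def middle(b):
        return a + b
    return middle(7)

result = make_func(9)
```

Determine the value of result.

Step 1: make_func(9) passes a = 9.
Step 2: middle(7) has b = 7, reads a = 9 from enclosing.
Step 3: result = 9 + 7 = 16

The answer is 16.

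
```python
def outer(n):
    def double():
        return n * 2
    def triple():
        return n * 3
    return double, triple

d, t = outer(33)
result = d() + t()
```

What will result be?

Step 1: Both closures capture the same n = 33.
Step 2: d() = 33 * 2 = 66, t() = 33 * 3 = 99.
Step 3: result = 66 + 99 = 165

The answer is 165.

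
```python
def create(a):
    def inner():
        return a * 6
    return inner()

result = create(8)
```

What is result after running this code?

Step 1: create(8) binds parameter a = 8.
Step 2: inner() accesses a = 8 from enclosing scope.
Step 3: result = 8 * 6 = 48

The answer is 48.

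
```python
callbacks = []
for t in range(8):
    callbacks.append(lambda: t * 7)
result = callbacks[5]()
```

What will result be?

Step 1: All lambdas reference the same variable t (late binding).
Step 2: After the loop, t = 7. Every lambda returns t * 7.
Step 3: callbacks[5]() = 7 * 7 = 49

The answer is 49.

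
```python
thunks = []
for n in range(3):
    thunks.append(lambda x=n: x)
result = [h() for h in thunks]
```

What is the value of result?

Step 1: Default arg x=n captures n at each iteration.
Step 2: Each lambda has its own default: 0, 1, ..., 2.
Step 3: result = [0, 1, 2]

The answer is [0, 1, 2].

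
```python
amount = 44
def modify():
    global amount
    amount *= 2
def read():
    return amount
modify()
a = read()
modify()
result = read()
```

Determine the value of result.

Step 1: amount = 44.
Step 2: First modify(): amount = 44 * 2 = 88.
Step 3: Second modify(): amount = 88 * 2 = 176.
Step 4: read() returns 176

The answer is 176.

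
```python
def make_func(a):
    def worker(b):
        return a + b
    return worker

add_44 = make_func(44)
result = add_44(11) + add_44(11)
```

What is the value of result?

Step 1: add_44 captures a = 44.
Step 2: add_44(11) = 44 + 11 = 55, called twice.
Step 3: result = 55 + 55 = 110

The answer is 110.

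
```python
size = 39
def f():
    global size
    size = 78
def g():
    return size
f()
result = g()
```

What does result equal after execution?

Step 1: size = 39.
Step 2: f() sets global size = 78.
Step 3: g() reads global size = 78. result = 78

The answer is 78.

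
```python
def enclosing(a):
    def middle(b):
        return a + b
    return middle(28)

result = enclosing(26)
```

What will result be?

Step 1: enclosing(26) passes a = 26.
Step 2: middle(28) has b = 28, reads a = 26 from enclosing.
Step 3: result = 26 + 28 = 54

The answer is 54.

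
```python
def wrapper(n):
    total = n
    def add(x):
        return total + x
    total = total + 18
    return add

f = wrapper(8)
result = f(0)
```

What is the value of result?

Step 1: wrapper(8) sets total = 8, then total = 8 + 18 = 26.
Step 2: Closures capture by reference, so add sees total = 26.
Step 3: f(0) returns 26 + 0 = 26

The answer is 26.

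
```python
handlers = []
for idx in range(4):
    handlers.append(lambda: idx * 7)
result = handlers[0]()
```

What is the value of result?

Step 1: All lambdas reference the same variable idx (late binding).
Step 2: After the loop, idx = 3. Every lambda returns idx * 7.
Step 3: handlers[0]() = 3 * 7 = 21

The answer is 21.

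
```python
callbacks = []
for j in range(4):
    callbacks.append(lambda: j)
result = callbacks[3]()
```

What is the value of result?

Step 1: The loop creates 4 lambdas, all referencing the same variable j.
Step 2: After the loop, j = 3 (final value).
Step 3: callbacks[3]() looks up j at call time and finds 3. This is the late binding gotcha. result = 3

The answer is 3.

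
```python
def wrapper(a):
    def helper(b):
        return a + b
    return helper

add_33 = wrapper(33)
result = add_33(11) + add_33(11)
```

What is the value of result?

Step 1: add_33 captures a = 33.
Step 2: add_33(11) = 33 + 11 = 44, called twice.
Step 3: result = 44 + 44 = 88

The answer is 88.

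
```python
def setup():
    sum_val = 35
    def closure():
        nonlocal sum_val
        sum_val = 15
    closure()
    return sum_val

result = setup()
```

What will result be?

Step 1: setup() sets sum_val = 35.
Step 2: closure() uses nonlocal to reassign sum_val = 15.
Step 3: result = 15

The answer is 15.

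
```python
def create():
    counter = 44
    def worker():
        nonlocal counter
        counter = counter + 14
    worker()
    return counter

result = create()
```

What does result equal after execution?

Step 1: create() sets counter = 44.
Step 2: worker() uses nonlocal to modify counter in create's scope: counter = 44 + 14 = 58.
Step 3: create() returns the modified counter = 58

The answer is 58.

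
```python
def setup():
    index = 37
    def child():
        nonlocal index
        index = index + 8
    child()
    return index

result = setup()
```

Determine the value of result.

Step 1: setup() sets index = 37.
Step 2: child() uses nonlocal to modify index in setup's scope: index = 37 + 8 = 45.
Step 3: setup() returns the modified index = 45

The answer is 45.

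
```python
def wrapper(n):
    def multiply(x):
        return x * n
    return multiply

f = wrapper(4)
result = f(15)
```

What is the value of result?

Step 1: wrapper(4) returns multiply closure with n = 4.
Step 2: f(15) computes 15 * 4 = 60.
Step 3: result = 60

The answer is 60.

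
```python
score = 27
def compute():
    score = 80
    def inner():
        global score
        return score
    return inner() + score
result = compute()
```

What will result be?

Step 1: Global score = 27. compute() shadows with local score = 80.
Step 2: inner() uses global keyword, so inner() returns global score = 27.
Step 3: compute() returns 27 + 80 = 107

The answer is 107.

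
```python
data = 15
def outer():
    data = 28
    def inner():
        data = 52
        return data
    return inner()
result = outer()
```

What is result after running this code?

Step 1: Three scopes define data: global (15), outer (28), inner (52).
Step 2: inner() has its own local data = 52, which shadows both enclosing and global.
Step 3: result = 52 (local wins in LEGB)

The answer is 52.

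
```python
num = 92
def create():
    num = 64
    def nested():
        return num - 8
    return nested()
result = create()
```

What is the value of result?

Step 1: create() shadows global num with num = 64.
Step 2: nested() finds num = 64 in enclosing scope, computes 64 - 8 = 56.
Step 3: result = 56

The answer is 56.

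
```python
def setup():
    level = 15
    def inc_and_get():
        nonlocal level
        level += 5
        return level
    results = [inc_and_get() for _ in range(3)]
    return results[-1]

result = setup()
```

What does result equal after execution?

Step 1: level = 15.
Step 2: Three calls to inc_and_get(), each adding 5.
Step 3: Last value = 15 + 5 * 3 = 30

The answer is 30.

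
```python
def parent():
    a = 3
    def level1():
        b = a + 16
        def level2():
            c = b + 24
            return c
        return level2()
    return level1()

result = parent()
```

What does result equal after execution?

Step 1: a = 3. b = a + 16 = 19.
Step 2: c = b + 24 = 19 + 24 = 43.
Step 3: result = 43

The answer is 43.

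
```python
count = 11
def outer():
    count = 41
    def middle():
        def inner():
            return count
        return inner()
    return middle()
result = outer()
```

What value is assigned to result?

Step 1: outer() defines count = 41. middle() and inner() have no local count.
Step 2: inner() checks local (none), enclosing middle() (none), enclosing outer() and finds count = 41.
Step 3: result = 41

The answer is 41.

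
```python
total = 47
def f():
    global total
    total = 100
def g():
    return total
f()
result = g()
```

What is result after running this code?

Step 1: total = 47.
Step 2: f() sets global total = 100.
Step 3: g() reads global total = 100. result = 100

The answer is 100.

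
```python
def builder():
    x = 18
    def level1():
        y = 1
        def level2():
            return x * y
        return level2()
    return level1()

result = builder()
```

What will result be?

Step 1: x = 18 in builder. y = 1 in level1.
Step 2: level2() reads x = 18 and y = 1 from enclosing scopes.
Step 3: result = 18 * 1 = 18

The answer is 18.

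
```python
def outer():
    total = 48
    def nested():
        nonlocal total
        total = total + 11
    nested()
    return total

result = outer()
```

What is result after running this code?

Step 1: outer() sets total = 48.
Step 2: nested() uses nonlocal to modify total in outer's scope: total = 48 + 11 = 59.
Step 3: outer() returns the modified total = 59

The answer is 59.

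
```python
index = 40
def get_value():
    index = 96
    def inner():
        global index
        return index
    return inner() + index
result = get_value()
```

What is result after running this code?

Step 1: Global index = 40. get_value() shadows with local index = 96.
Step 2: inner() uses global keyword, so inner() returns global index = 40.
Step 3: get_value() returns 40 + 96 = 136

The answer is 136.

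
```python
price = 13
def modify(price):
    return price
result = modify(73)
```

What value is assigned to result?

Step 1: Global price = 13.
Step 2: modify(73) takes parameter price = 73, which shadows the global.
Step 3: result = 73

The answer is 73.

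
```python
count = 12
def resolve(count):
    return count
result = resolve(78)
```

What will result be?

Step 1: Global count = 12.
Step 2: resolve(78) takes parameter count = 78, which shadows the global.
Step 3: result = 78

The answer is 78.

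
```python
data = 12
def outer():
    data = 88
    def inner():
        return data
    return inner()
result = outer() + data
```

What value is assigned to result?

Step 1: Global data = 12. outer() shadows with data = 88.
Step 2: inner() returns enclosing data = 88. outer() = 88.
Step 3: result = 88 + global data (12) = 100

The answer is 100.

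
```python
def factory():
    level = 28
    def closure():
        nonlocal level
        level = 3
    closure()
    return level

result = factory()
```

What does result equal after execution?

Step 1: factory() sets level = 28.
Step 2: closure() uses nonlocal to reassign level = 3.
Step 3: result = 3

The answer is 3.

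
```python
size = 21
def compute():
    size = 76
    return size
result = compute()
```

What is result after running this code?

Step 1: Global size = 21.
Step 2: compute() creates local size = 76, shadowing the global.
Step 3: Returns local size = 76. result = 76

The answer is 76.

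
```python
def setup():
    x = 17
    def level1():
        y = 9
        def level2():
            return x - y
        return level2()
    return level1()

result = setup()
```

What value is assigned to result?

Step 1: x = 17 in setup. y = 9 in level1.
Step 2: level2() reads x = 17 and y = 9 from enclosing scopes.
Step 3: result = 17 - 9 = 8

The answer is 8.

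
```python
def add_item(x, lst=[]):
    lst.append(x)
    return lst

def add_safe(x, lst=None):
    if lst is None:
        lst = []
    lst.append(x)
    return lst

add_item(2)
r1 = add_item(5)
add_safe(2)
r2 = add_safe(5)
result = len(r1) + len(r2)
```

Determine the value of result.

Step 1: add_item shares mutable default: after 2 calls, lst = [2, 5], len = 2.
Step 2: add_safe creates fresh list each time: r2 = [5], len = 1.
Step 3: result = 2 + 1 = 3

The answer is 3.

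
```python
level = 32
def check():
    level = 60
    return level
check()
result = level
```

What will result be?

Step 1: level = 32 globally.
Step 2: check() creates a LOCAL level = 60 (no global keyword!).
Step 3: The global level is unchanged. result = 32

The answer is 32.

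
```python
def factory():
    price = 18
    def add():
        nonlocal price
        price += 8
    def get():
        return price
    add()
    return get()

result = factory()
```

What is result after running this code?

Step 1: price = 18. add() modifies it via nonlocal, get() reads it.
Step 2: add() makes price = 18 + 8 = 26.
Step 3: get() returns 26. result = 26

The answer is 26.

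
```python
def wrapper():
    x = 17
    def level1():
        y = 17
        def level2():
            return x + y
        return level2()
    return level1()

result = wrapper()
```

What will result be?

Step 1: x = 17 in wrapper. y = 17 in level1.
Step 2: level2() reads x = 17 and y = 17 from enclosing scopes.
Step 3: result = 17 + 17 = 34

The answer is 34.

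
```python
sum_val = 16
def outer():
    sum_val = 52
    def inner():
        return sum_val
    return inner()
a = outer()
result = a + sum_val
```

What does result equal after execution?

Step 1: outer() has local sum_val = 52. inner() reads from enclosing.
Step 2: outer() returns 52. Global sum_val = 16 unchanged.
Step 3: result = 52 + 16 = 68

The answer is 68.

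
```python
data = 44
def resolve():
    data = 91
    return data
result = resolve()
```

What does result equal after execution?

Step 1: Global data = 44.
Step 2: resolve() creates local data = 91, shadowing the global.
Step 3: Returns local data = 91. result = 91

The answer is 91.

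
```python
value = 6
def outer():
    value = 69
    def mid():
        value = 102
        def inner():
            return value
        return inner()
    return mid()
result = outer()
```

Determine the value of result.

Step 1: Three levels of shadowing: global 6, outer 69, mid 102.
Step 2: inner() finds value = 102 in enclosing mid() scope.
Step 3: result = 102

The answer is 102.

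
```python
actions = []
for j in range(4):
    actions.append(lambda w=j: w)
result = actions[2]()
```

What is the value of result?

Step 1: Default argument w=j captures j's value at each iteration.
Step 2: actions[2] captured w = 2 when j was 2.
Step 3: result = 2

The answer is 2.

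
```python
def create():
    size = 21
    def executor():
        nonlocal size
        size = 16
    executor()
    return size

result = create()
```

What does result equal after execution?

Step 1: create() sets size = 21.
Step 2: executor() uses nonlocal to reassign size = 16.
Step 3: result = 16

The answer is 16.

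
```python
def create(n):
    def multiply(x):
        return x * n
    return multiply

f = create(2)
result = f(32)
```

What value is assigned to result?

Step 1: create(2) returns multiply closure with n = 2.
Step 2: f(32) computes 32 * 2 = 64.
Step 3: result = 64

The answer is 64.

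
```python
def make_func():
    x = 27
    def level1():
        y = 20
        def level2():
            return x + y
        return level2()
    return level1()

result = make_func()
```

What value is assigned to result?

Step 1: x = 27 in make_func. y = 20 in level1.
Step 2: level2() reads x = 27 and y = 20 from enclosing scopes.
Step 3: result = 27 + 20 = 47

The answer is 47.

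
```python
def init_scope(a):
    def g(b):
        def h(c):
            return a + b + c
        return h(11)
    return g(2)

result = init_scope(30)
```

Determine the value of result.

Step 1: a = 30, b = 2, c = 11 across three nested scopes.
Step 2: h() accesses all three via LEGB rule.
Step 3: result = 30 + 2 + 11 = 43

The answer is 43.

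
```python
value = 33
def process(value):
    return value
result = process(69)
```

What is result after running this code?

Step 1: Global value = 33.
Step 2: process(69) takes parameter value = 69, which shadows the global.
Step 3: result = 69

The answer is 69.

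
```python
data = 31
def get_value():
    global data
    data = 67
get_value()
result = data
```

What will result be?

Step 1: data = 31 globally.
Step 2: get_value() declares global data and sets it to 67.
Step 3: After get_value(), global data = 67. result = 67

The answer is 67.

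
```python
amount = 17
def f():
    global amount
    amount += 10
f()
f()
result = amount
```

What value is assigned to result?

Step 1: amount = 17.
Step 2: First f(): amount = 17 + 10 = 27.
Step 3: Second f(): amount = 27 + 10 = 37. result = 37

The answer is 37.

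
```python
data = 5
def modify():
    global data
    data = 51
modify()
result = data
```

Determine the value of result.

Step 1: data = 5 globally.
Step 2: modify() declares global data and sets it to 51.
Step 3: After modify(), global data = 51. result = 51

The answer is 51.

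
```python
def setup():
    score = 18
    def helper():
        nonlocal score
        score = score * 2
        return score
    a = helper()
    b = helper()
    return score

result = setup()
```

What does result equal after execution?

Step 1: score starts at 18.
Step 2: First helper(): score = 18 * 2 = 36.
Step 3: Second helper(): score = 36 * 2 = 72.
Step 4: result = 72

The answer is 72.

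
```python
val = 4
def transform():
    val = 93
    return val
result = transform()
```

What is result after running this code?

Step 1: Global val = 4.
Step 2: transform() creates local val = 93, shadowing the global.
Step 3: Returns local val = 93. result = 93

The answer is 93.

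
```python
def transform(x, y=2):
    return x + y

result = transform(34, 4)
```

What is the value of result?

Step 1: transform(34, 4) overrides default y with 4.
Step 2: Returns 34 + 4 = 38.
Step 3: result = 38

The answer is 38.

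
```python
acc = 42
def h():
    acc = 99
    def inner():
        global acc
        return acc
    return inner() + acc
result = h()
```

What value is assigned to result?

Step 1: Global acc = 42. h() shadows with local acc = 99.
Step 2: inner() uses global keyword, so inner() returns global acc = 42.
Step 3: h() returns 42 + 99 = 141

The answer is 141.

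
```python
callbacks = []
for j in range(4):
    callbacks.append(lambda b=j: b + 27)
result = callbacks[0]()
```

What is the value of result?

Step 1: Default argument b=j captures j's value at definition time.
Step 2: callbacks[0] was defined when j = 0, so b defaults to 0.
Step 3: result = 0 + 27 = 27 (default arg fixes the late binding issue)

The answer is 27.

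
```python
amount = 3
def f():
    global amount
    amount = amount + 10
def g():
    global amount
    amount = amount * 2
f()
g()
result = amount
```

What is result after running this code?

Step 1: amount = 3.
Step 2: f() adds 10: amount = 3 + 10 = 13.
Step 3: g() doubles: amount = 13 * 2 = 26.
Step 4: result = 26

The answer is 26.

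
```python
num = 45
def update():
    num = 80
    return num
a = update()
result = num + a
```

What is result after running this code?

Step 1: Global num = 45. update() returns local num = 80.
Step 2: a = 80. Global num still = 45.
Step 3: result = 45 + 80 = 125

The answer is 125.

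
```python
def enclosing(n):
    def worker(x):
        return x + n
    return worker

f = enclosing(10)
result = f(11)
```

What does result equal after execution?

Step 1: enclosing(10) creates a closure that captures n = 10.
Step 2: f(11) calls the closure with x = 11, returning 11 + 10 = 21.
Step 3: result = 21

The answer is 21.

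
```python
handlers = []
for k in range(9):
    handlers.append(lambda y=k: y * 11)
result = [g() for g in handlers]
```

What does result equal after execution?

Step 1: Default arg y=k captures k at each iteration.
Step 2: handlers[k] has y defaulting to k, returns k * 11.
Step 3: result = [0, 11, 22, 33, 44, 55, 66, 77, 88]

The answer is [0, 11, 22, 33, 44, 55, 66, 77, 88].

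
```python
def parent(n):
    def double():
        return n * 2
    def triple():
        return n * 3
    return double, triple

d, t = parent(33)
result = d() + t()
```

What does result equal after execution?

Step 1: Both closures capture the same n = 33.
Step 2: d() = 33 * 2 = 66, t() = 33 * 3 = 99.
Step 3: result = 66 + 99 = 165

The answer is 165.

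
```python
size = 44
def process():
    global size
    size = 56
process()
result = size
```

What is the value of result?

Step 1: size = 44 globally.
Step 2: process() declares global size and sets it to 56.
Step 3: After process(), global size = 56. result = 56

The answer is 56.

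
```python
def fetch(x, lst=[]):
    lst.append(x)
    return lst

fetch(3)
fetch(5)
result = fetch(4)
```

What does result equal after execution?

Step 1: Mutable default argument gotcha! The list [] is created once.
Step 2: Each call appends to the SAME list: [3], [3, 5], [3, 5, 4].
Step 3: result = [3, 5, 4]

The answer is [3, 5, 4].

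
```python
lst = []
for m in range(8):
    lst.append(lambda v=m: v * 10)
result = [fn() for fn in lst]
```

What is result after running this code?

Step 1: Default arg v=m captures m at each iteration.
Step 2: lst[k] has v defaulting to k, returns k * 10.
Step 3: result = [0, 10, 20, 30, 40, 50, 60, 70]

The answer is [0, 10, 20, 30, 40, 50, 60, 70].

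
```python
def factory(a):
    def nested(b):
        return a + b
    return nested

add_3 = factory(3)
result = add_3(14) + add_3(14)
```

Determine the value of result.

Step 1: add_3 captures a = 3.
Step 2: add_3(14) = 3 + 14 = 17, called twice.
Step 3: result = 17 + 17 = 34

The answer is 34.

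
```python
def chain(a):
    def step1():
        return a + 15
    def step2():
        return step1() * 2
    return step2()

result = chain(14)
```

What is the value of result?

Step 1: chain(14) captures a = 14.
Step 2: step2() calls step1() which returns 14 + 15 = 29.
Step 3: step2() returns 29 * 2 = 58

The answer is 58.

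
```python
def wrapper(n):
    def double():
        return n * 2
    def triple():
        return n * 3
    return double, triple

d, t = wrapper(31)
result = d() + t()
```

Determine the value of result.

Step 1: Both closures capture the same n = 31.
Step 2: d() = 31 * 2 = 62, t() = 31 * 3 = 93.
Step 3: result = 62 + 93 = 155

The answer is 155.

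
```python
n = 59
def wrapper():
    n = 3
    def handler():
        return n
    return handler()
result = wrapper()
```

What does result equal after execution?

Step 1: n = 59 globally, but wrapper() defines n = 3 locally.
Step 2: handler() looks up n. Not in local scope, so checks enclosing scope (wrapper) and finds n = 3.
Step 3: result = 3

The answer is 3.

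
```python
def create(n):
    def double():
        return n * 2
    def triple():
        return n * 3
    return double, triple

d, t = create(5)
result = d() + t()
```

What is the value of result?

Step 1: Both closures capture the same n = 5.
Step 2: d() = 5 * 2 = 10, t() = 5 * 3 = 15.
Step 3: result = 10 + 15 = 25

The answer is 25.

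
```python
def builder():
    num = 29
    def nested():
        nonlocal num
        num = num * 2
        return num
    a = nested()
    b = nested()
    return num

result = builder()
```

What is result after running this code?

Step 1: num starts at 29.
Step 2: First nested(): num = 29 * 2 = 58.
Step 3: Second nested(): num = 58 * 2 = 116.
Step 4: result = 116

The answer is 116.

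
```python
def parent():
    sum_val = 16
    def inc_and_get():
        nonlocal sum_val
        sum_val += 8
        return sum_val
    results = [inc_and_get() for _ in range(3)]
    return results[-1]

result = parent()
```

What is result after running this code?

Step 1: sum_val = 16.
Step 2: Three calls to inc_and_get(), each adding 8.
Step 3: Last value = 16 + 8 * 3 = 40

The answer is 40.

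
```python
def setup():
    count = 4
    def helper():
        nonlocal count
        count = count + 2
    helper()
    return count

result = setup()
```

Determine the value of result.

Step 1: setup() sets count = 4.
Step 2: helper() uses nonlocal to modify count in setup's scope: count = 4 + 2 = 6.
Step 3: setup() returns the modified count = 6

The answer is 6.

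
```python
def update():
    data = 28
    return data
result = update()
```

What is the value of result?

Step 1: update() defines data = 28 in its local scope.
Step 2: return data finds the local variable data = 28.
Step 3: result = 28

The answer is 28.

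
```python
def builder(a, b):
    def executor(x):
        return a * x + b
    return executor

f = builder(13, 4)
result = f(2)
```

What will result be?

Step 1: builder(13, 4) captures a = 13, b = 4.
Step 2: f(2) computes 13 * 2 + 4 = 30.
Step 3: result = 30

The answer is 30.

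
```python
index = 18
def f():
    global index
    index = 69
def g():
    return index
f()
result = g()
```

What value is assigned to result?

Step 1: index = 18.
Step 2: f() sets global index = 69.
Step 3: g() reads global index = 69. result = 69

The answer is 69.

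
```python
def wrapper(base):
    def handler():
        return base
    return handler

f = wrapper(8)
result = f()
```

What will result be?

Step 1: wrapper(8) creates closure capturing base = 8.
Step 2: f() returns the captured base = 8.
Step 3: result = 8

The answer is 8.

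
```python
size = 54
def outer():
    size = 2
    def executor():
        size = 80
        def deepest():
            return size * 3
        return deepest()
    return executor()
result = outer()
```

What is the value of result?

Step 1: deepest() looks up size through LEGB: not local, finds size = 80 in enclosing executor().
Step 2: Returns 80 * 3 = 240.
Step 3: result = 240

The answer is 240.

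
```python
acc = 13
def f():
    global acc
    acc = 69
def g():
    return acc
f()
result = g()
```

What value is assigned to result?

Step 1: acc = 13.
Step 2: f() sets global acc = 69.
Step 3: g() reads global acc = 69. result = 69

The answer is 69.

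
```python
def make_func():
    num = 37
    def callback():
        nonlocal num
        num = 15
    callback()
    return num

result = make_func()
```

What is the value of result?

Step 1: make_func() sets num = 37.
Step 2: callback() uses nonlocal to reassign num = 15.
Step 3: result = 15

The answer is 15.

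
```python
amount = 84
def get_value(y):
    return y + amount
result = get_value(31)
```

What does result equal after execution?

Step 1: amount = 84 is defined globally.
Step 2: get_value(31) uses parameter y = 31 and looks up amount from global scope = 84.
Step 3: result = 31 + 84 = 115

The answer is 115.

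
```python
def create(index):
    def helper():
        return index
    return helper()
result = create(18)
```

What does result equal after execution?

Step 1: create(18) binds parameter index = 18.
Step 2: helper() looks up index in enclosing scope and finds the parameter index = 18.
Step 3: result = 18

The answer is 18.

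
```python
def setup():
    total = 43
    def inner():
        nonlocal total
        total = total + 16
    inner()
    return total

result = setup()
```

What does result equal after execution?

Step 1: setup() sets total = 43.
Step 2: inner() uses nonlocal to modify total in setup's scope: total = 43 + 16 = 59.
Step 3: setup() returns the modified total = 59

The answer is 59.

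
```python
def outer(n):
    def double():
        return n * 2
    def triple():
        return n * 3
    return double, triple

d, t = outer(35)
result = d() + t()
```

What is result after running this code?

Step 1: Both closures capture the same n = 35.
Step 2: d() = 35 * 2 = 70, t() = 35 * 3 = 105.
Step 3: result = 70 + 105 = 175

The answer is 175.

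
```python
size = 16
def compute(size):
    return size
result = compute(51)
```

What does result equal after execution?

Step 1: Global size = 16.
Step 2: compute(51) takes parameter size = 51, which shadows the global.
Step 3: result = 51

The answer is 51.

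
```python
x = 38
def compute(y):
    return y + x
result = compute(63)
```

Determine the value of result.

Step 1: x = 38 is defined globally.
Step 2: compute(63) uses parameter y = 63 and looks up x from global scope = 38.
Step 3: result = 63 + 38 = 101

The answer is 101.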